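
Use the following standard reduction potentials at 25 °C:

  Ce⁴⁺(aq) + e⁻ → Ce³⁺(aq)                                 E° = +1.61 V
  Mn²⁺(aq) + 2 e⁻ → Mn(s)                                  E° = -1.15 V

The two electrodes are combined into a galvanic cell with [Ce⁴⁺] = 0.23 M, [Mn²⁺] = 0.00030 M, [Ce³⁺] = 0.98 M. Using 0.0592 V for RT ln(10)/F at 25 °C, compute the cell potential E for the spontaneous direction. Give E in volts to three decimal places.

Ce⁴⁺/Ce³⁺ is the cathode (higher E°), Mn²⁺/Mn the anode: E°cell = +1.61 − (-1.15) = +2.76 V, n = 2.
Overall: 2 Ce⁴⁺(aq) + Mn(s) → 2 Ce³⁺(aq) + Mn²⁺(aq)
Q = [Ce³⁺]^2·[Mn²⁺] / ([Ce⁴⁺]^2); log Q = -2.264.
E = E° − (0.0592/n) log Q = +2.76 − (0.0592/2)(-2.264) = +2.827 V.

+2.827 V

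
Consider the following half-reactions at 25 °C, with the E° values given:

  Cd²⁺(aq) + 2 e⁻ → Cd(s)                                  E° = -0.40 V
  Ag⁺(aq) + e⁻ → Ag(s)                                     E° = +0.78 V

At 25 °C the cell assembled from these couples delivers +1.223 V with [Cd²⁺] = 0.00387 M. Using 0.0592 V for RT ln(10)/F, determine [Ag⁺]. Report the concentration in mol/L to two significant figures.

0.33 M

Ag⁺/Ag is the cathode, Cd²⁺/Cd the anode: E°cell = +1.18 V, n = 2.
Overall reaction: 2 Ag⁺(aq) + Cd(s) → 2 Ag(s) + Cd²⁺(aq); Q = [Cd²⁺]^1/[Ag⁺]^2.
From E = E° − (0.0592/n) log Q: log Q = (E° − E)·n/0.0592 = (+1.18 − (+1.223))·2/0.0592 = -1.4527.
So 2·log[Ag⁺] = 1·log(0.00387) − log Q = -2.4123 − (-1.4527) = -0.9596; log[Ag⁺] = -0.9596 / 2 = -0.4798; [Ag⁺] = 10^(-0.4798) ≈ 0.33 M.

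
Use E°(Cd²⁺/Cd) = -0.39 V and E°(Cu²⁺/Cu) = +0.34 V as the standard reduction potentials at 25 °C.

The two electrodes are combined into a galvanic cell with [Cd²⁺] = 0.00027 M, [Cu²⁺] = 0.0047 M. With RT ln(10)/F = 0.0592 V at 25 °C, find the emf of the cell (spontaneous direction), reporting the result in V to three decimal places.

+0.767 V

Cu²⁺/Cu is the cathode (higher E°), Cd²⁺/Cd the anode: E°cell = +0.34 − (-0.39) = +0.73 V, n = 2.
Overall: Cu²⁺(aq) + Cd(s) → Cu(s) + Cd²⁺(aq)
Q = [Cd²⁺] / ([Cu²⁺]); log Q = -1.241.
E = E° − (0.0592/n) log Q = +0.73 − (0.0592/2)(-1.241) = +0.767 V.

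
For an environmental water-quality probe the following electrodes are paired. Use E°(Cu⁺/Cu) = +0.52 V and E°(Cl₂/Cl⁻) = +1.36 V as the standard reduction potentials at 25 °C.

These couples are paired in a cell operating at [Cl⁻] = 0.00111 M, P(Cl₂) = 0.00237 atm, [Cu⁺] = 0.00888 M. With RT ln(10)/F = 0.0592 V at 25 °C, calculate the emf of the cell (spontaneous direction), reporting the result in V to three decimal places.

Cl₂/Cl⁻ is the cathode (higher E°), Cu⁺/Cu the anode: E°cell = +1.36 − (+0.52) = +0.84 V, n = 2.
Overall: Cl₂(g) + 2 Cu(s) → 2 Cl⁻(aq) + 2 Cu⁺(aq)
Q = [Cl⁻]^2·[Cu⁺]^2 / (P(Cl₂)); log Q = -7.387.
E = E° − (0.0592/n) log Q = +0.84 − (0.0592/2)(-7.387) = +1.059 V.

+1.059 V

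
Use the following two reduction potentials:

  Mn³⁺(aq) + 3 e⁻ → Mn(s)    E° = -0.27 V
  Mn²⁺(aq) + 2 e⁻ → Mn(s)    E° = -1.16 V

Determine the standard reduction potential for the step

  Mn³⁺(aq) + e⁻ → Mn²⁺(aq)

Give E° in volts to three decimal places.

Sequential free energies add, so n₃E°₃ = n₁E°₁ + n₂E°₂.
With n₃ = 3, and the known step contributing 2×(-1.16) V, the unknown satisfies 1·E° = 3×(-0.27) − 2×(-1.16) = +1.510.
E° = +1.510 / 1 = +1.510 V.

+1.510 V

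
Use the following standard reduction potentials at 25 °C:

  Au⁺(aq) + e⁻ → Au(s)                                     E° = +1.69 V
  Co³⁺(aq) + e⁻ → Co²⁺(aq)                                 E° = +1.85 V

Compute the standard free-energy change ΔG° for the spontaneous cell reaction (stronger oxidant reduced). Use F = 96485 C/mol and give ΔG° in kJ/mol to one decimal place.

-15.4 kJ/mol

Co³⁺/Co²⁺ (E° = +1.85 V) is the cathode; Au⁺/Au (E° = +1.69 V) is the anode, so E°cell = +0.16 V.
Balancing electrons gives n = 1 (lcm of 1 and 1).
ΔG° = −nFE° = −(1)(96485)(+0.16) = -15,438 J = -15.4 kJ/mol.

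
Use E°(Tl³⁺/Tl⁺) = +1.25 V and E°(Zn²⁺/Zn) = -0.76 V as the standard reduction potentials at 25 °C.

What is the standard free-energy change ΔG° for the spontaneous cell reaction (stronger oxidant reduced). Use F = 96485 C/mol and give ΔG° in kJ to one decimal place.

Tl³⁺/Tl⁺ (E° = +1.25 V) is the cathode; Zn²⁺/Zn (E° = -0.76 V) is the anode, so E°cell = +2.01 V.
Balancing electrons gives n = 2 (lcm of 2 and 2).
ΔG° = −nFE° = −(2)(96485)(+2.01) = -387,870 J = -387.9 kJ.

-387.9 kJ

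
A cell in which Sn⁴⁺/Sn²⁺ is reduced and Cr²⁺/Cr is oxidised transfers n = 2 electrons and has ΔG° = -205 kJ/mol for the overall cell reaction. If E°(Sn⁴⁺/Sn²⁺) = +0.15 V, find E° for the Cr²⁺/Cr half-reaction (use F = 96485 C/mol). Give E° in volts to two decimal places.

E°cell = −ΔG°/(nF) = −(-205×10³)/((2)(96485)) = +1.062 V.
Since Sn⁴⁺/Sn²⁺ is the cathode and Cr²⁺/Cr the anode, E°cell = E°(Sn⁴⁺/Sn²⁺) − E°(Cr²⁺/Cr).
So E°(Cr²⁺/Cr) = E°(Sn⁴⁺/Sn²⁺) − E°cell = (+0.15) − (+1.062) = -0.91 V.

-0.91 V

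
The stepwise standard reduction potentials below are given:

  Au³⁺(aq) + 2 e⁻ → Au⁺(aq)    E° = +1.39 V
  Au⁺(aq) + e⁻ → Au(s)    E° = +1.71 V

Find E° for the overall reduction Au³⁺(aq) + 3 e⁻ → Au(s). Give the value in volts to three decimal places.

Adding the free-energy changes (−nFE°) of the two steps gives −n₃FE°₃ = −n₁FE°₁ − n₂FE°₂.
E°₃ = (2×+1.39 + 1×+1.71) / 3 = (+4.490) / 3 = +1.497 V.
E° values themselves are not directly additive — weighting by electron count is essential.

+1.497 V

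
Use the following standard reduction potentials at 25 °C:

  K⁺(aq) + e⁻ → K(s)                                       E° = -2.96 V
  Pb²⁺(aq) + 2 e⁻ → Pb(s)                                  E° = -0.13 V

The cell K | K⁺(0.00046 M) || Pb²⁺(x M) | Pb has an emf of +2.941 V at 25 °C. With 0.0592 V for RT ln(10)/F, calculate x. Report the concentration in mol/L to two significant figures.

0.0012 M

Pb²⁺/Pb is the cathode, K⁺/K the anode: E°cell = +2.83 V, n = 2.
Overall reaction: Pb²⁺(aq) + 2 K(s) → Pb(s) + 2 K⁺(aq); Q = [K⁺]^2/[Pb²⁺]^1.
From E = E° − (0.0592/n) log Q: log Q = (E° − E)·n/0.0592 = (+2.83 − (+2.941))·2/0.0592 = -3.7500.
So 1·log[Pb²⁺] = 2·log(0.00046) − log Q = -6.6745 − (-3.7500) = -2.9245; [Pb²⁺] = 10^(-2.9245) ≈ 0.0012 M.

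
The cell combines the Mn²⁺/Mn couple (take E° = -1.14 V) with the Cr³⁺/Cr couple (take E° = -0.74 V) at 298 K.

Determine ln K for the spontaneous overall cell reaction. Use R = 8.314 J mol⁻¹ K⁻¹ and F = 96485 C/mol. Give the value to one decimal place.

Cathode: Cr³⁺/Cr; anode: Mn²⁺/Mn. E°cell = (-0.74) − (-1.14) = +0.40 V, with n = 6.
ΔG° = −nFE° = −RT ln K, so ln K = nFE°/(RT) = (6)(96485)(+0.40) / ((8.314)(298)) = 93.464.

93.5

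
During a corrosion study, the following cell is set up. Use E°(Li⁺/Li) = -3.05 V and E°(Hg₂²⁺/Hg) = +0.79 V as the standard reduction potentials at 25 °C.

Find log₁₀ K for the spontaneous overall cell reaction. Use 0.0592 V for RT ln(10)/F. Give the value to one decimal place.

Cathode: Hg₂²⁺/Hg; anode: Li⁺/Li. E°cell = +3.84 V, n = 2.
log K = nE°cell / 0.0592 = (2)(+3.84) / 0.0592 = 129.7.

129.7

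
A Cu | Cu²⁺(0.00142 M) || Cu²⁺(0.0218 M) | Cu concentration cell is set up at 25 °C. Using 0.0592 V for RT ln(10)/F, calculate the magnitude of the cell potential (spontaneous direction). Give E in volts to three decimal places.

+0.035 V

For a concentration cell E°cell = 0. The 0.0218 M side is the cathode (reduction is favoured where [Cu²⁺] is higher).
With n = 2, E = −(0.0592/2) log([Cu²⁺]ₐₙ/[Cu²⁺]꜀ₐₜ) = −(0.0592/2) log(0.00142/0.0218) = −(0.0592/2)(-1.186) = +0.035 V.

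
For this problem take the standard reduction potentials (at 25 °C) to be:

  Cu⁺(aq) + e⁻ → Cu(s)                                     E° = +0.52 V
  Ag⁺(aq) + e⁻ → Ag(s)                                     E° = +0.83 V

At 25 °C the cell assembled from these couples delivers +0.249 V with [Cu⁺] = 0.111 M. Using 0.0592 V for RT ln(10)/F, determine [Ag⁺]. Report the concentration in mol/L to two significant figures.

Ag⁺/Ag is the cathode, Cu⁺/Cu the anode: E°cell = +0.31 V, n = 1.
Overall reaction: Ag⁺(aq) + Cu(s) → Ag(s) + Cu⁺(aq); Q = [Cu⁺]^1/[Ag⁺]^1.
From E = E° − (0.0592/n) log Q: log Q = (E° − E)·n/0.0592 = (+0.31 − (+0.249))·1/0.0592 = 1.0304.
So 1·log[Ag⁺] = 1·log(0.111) − log Q = -0.9547 − (1.0304) = -1.9851; [Ag⁺] = 10^(-1.9851) ≈ 0.010 M.

0.010 M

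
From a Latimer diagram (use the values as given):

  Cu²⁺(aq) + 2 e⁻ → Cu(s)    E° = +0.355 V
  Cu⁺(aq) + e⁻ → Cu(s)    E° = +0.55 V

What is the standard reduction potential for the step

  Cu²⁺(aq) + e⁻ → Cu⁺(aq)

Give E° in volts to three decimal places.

Sequential free energies add, so n₃E°₃ = n₁E°₁ + n₂E°₂.
With n₃ = 2, and the known step contributing 1×(+0.55) V, the unknown satisfies 1·E° = 2×(+0.355) − 1×(+0.55) = +0.160.
E° = +0.160 / 1 = +0.160 V.

+0.160 V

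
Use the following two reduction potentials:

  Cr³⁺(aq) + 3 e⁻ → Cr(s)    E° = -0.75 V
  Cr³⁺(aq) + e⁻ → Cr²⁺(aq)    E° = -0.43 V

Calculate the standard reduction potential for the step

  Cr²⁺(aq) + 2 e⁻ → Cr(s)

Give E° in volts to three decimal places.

Sequential free energies add, so n₃E°₃ = n₁E°₁ + n₂E°₂.
With n₃ = 3, and the known step contributing 1×(-0.43) V, the unknown satisfies 2·E° = 3×(-0.75) − 1×(-0.43) = -1.820.
E° = -1.820 / 2 = -0.910 V.

-0.910 V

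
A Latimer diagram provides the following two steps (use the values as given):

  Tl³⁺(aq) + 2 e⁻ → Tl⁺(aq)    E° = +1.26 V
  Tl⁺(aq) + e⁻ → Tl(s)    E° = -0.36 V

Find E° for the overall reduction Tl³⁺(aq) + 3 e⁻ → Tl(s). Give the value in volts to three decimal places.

Since ΔG° = −nFE° is additive over sequential reductions, n₃E°₃ = n₁E°₁ + n₂E°₂.
E°₃ = (2×+1.26 + 1×-0.36) / 3 = (+2.160) / 3 = +0.720 V.

+0.720 V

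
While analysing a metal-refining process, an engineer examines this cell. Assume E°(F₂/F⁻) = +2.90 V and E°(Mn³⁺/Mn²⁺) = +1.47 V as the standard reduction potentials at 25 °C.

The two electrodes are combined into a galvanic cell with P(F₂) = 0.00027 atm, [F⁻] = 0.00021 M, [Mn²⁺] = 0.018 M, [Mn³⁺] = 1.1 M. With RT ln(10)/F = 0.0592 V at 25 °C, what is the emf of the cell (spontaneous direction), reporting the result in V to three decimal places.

+1.436 V

F₂/F⁻ is the cathode (higher E°), Mn³⁺/Mn²⁺ the anode: E°cell = +2.90 − (+1.47) = +1.43 V, n = 2.
Overall: F₂(g) + 2 Mn²⁺(aq) → 2 F⁻(aq) + 2 Mn³⁺(aq)
Q = [F⁻]^2·[Mn³⁺]^2 / (P(F₂)·[Mn²⁺]^2); log Q = -0.215.
E = E° − (0.0592/n) log Q = +1.43 − (0.0592/2)(-0.215) = +1.436 V.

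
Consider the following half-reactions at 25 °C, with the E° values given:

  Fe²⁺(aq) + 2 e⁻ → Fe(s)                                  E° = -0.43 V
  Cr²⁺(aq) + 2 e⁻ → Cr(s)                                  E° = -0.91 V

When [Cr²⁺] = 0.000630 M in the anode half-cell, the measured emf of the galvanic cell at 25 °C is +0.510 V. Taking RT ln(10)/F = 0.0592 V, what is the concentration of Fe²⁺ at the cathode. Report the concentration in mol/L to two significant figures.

Fe²⁺/Fe is the cathode, Cr²⁺/Cr the anode: E°cell = +0.48 V, n = 2.
Overall reaction: Fe²⁺(aq) + Cr(s) → Fe(s) + Cr²⁺(aq); Q = [Cr²⁺]^1/[Fe²⁺]^1.
From E = E° − (0.0592/n) log Q: log Q = (E° − E)·n/0.0592 = (+0.48 − (+0.510))·2/0.0592 = -1.0135.
So 1·log[Fe²⁺] = 1·log(0.00063) − log Q = -3.2007 − (-1.0135) = -2.1872; [Fe²⁺] = 10^(-2.1872) ≈ 0.0065 M.

0.0065 M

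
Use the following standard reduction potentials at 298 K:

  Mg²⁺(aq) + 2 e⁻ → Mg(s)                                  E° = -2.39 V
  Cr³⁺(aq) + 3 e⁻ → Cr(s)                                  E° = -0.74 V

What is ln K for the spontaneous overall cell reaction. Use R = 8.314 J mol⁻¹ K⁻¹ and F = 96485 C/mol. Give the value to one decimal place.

Cathode: Cr³⁺/Cr; anode: Mg²⁺/Mg. E°cell = (-0.74) − (-2.39) = +1.65 V, with n = 6.
ΔG° = −nFE° = −RT ln K, so ln K = nFE°/(RT) = (6)(96485)(+1.65) / ((8.314)(298)) = 385.539.

385.5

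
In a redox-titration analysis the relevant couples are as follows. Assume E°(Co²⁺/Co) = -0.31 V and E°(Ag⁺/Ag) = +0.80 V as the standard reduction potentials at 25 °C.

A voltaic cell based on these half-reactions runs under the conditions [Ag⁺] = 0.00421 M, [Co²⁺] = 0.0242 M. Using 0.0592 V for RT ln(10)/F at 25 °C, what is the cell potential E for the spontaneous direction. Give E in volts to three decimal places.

+1.017 V

Ag⁺/Ag is the cathode (higher E°), Co²⁺/Co the anode: E°cell = +0.80 − (-0.31) = +1.11 V, n = 2.
Overall: 2 Ag⁺(aq) + Co(s) → 2 Ag(s) + Co²⁺(aq)
Q = [Co²⁺] / ([Ag⁺]^2); log Q = 3.135.
E = E° − (0.0592/n) log Q = +1.11 − (0.0592/2)(3.135) = +1.017 V.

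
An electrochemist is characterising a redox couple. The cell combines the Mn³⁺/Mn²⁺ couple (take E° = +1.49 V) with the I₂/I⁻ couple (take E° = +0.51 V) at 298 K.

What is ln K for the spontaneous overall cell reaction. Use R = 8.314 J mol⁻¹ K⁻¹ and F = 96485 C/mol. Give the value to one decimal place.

76.3

Cathode: Mn³⁺/Mn²⁺; anode: I₂/I⁻. E°cell = (+1.49) − (+0.51) = +0.98 V, with n = 2.
ΔG° = −nFE° = −RT ln K, so ln K = nFE°/(RT) = (2)(96485)(+0.98) / ((8.314)(298)) = 76.329.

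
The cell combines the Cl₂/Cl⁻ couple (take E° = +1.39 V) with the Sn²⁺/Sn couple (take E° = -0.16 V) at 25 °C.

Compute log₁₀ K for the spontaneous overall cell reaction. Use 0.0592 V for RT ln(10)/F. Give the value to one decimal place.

Cathode: Cl₂/Cl⁻; anode: Sn²⁺/Sn. E°cell = +1.55 V, n = 2.
log K = nE°cell / 0.0592 = (2)(+1.55) / 0.0592 = 52.4.

52.4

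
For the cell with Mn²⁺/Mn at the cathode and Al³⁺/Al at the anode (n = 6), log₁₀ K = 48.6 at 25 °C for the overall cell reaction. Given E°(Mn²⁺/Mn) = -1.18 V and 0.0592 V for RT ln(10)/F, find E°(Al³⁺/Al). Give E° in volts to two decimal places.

E°cell = (0.0592/n)·log K = (0.0592/6)(48.6) = +0.480 V.
Since Mn²⁺/Mn is the cathode and Al³⁺/Al the anode, E°cell = E°(Mn²⁺/Mn) − E°(Al³⁺/Al).
So E°(Al³⁺/Al) = E°(Mn²⁺/Mn) − E°cell = (-1.18) − (+0.480) = -1.66 V.

-1.66 V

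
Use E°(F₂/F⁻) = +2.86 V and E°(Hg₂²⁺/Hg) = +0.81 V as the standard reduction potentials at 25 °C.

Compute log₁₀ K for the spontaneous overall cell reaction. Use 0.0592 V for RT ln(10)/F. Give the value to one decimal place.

69.3

Cathode: F₂/F⁻; anode: Hg₂²⁺/Hg. E°cell = +2.05 V, n = 2.
log K = nE°cell / 0.0592 = (2)(+2.05) / 0.0592 = 69.3.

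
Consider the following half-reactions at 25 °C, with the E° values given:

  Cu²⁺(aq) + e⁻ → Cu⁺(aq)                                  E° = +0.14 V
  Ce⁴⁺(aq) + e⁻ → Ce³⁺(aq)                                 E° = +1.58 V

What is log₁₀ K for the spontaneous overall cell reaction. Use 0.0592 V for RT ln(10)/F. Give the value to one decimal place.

24.3

Cathode: Ce⁴⁺/Ce³⁺; anode: Cu²⁺/Cu⁺. E°cell = +1.44 V, n = 1.
log K = nE°cell / 0.0592 = (1)(+1.44) / 0.0592 = 24.3.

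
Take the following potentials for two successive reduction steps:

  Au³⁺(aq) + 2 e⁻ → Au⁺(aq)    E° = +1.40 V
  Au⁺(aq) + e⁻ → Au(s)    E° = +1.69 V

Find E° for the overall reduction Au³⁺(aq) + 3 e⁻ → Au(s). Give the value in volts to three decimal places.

Standard free energies of sequential steps add: ΔG°₃ = ΔG°₁ + ΔG°₂, so n₃E°₃ = n₁E°₁ + n₂E°₂.
E°₃ = (2×+1.40 + 1×+1.69) / 3 = (+4.490) / 3 = +1.497 V.

+1.497 V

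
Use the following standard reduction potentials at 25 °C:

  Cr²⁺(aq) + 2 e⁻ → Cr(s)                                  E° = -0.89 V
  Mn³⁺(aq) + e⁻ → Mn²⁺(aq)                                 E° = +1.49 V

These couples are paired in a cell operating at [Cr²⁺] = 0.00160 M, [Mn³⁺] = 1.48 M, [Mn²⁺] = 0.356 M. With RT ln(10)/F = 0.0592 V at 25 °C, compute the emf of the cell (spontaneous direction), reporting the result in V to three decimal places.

+2.499 V

Mn³⁺/Mn²⁺ is the cathode (higher E°), Cr²⁺/Cr the anode: E°cell = +1.49 − (-0.89) = +2.38 V, n = 2.
Overall: 2 Mn³⁺(aq) + Cr(s) → 2 Mn²⁺(aq) + Cr²⁺(aq)
Q = [Mn²⁺]^2·[Cr²⁺] / ([Mn³⁺]^2); log Q = -4.034.
E = E° − (0.0592/n) log Q = +2.38 − (0.0592/2)(-4.034) = +2.499 V.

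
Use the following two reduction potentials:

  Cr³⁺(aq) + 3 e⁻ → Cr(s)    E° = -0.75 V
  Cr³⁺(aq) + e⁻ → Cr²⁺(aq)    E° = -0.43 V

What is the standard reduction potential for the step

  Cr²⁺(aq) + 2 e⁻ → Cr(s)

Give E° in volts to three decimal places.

Sequential free energies add, so n₃E°₃ = n₁E°₁ + n₂E°₂.
With n₃ = 3, and the known step contributing 1×(-0.43) V, the unknown satisfies 2·E° = 3×(-0.75) − 1×(-0.43) = -1.820.
E° = -1.820 / 2 = -0.910 V.

-0.910 V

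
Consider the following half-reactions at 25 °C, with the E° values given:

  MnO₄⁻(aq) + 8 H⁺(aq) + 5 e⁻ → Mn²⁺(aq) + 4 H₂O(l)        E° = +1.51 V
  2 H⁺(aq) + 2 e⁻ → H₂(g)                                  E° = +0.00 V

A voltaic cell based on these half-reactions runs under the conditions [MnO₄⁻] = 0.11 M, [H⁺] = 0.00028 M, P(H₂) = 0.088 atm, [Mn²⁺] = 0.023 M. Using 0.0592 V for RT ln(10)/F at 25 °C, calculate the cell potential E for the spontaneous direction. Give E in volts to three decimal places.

MnO₄⁻/Mn²⁺ is the cathode (higher E°), H⁺/H₂ the anode: E°cell = +1.51 − (+0.00) = +1.51 V, n = 10.
Overall: 2 MnO₄⁻(aq) + 6 H⁺(aq) + 5 H₂(g) → 2 Mn²⁺(aq) + 8 H₂O(l)
Q = [Mn²⁺]^2 / ([MnO₄⁻]^2·[H⁺]^6·P(H₂)^5); log Q = 25.235.
E = E° − (0.0592/n) log Q = +1.51 − (0.0592/10)(25.235) = +1.361 V.

+1.361 V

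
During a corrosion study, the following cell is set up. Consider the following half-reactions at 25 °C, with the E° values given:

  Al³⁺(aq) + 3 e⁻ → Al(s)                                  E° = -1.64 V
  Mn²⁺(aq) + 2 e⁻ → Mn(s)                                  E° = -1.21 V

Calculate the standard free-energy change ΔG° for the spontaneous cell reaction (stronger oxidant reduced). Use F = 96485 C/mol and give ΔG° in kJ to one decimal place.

Mn²⁺/Mn (E° = -1.21 V) is the cathode; Al³⁺/Al (E° = -1.64 V) is the anode, so E°cell = +0.43 V.
Balancing electrons gives n = 6 (lcm of 2 and 3).
ΔG° = −nFE° = −(6)(96485)(+0.43) = -248,931 J = -248.9 kJ.

-248.9 kJ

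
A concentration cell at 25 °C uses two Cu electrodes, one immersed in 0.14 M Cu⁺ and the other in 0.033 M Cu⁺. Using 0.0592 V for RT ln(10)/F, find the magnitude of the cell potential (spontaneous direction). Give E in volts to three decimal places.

+0.037 V

For a concentration cell E°cell = 0. The 0.14 M side is the cathode (reduction is favoured where [Cu⁺] is higher).
With n = 1, E = −(0.0592/1) log([Cu⁺]ₐₙ/[Cu⁺]꜀ₐₜ) = −(0.0592/1) log(0.033/0.14) = −(0.0592/1)(-0.628) = +0.037 V.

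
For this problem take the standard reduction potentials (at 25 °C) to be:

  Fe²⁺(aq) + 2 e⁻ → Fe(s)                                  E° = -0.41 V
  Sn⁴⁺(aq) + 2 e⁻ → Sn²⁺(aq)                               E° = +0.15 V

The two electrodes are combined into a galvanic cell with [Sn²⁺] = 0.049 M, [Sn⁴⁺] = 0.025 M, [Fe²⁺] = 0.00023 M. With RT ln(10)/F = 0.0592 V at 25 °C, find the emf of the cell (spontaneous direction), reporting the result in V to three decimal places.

Sn⁴⁺/Sn²⁺ is the cathode (higher E°), Fe²⁺/Fe the anode: E°cell = +0.15 − (-0.41) = +0.56 V, n = 2.
Overall: Sn⁴⁺(aq) + Fe(s) → Sn²⁺(aq) + Fe²⁺(aq)
Q = [Sn²⁺]·[Fe²⁺] / ([Sn⁴⁺]); log Q = -3.346.
E = E° − (0.0592/n) log Q = +0.56 − (0.0592/2)(-3.346) = +0.659 V.

+0.659 V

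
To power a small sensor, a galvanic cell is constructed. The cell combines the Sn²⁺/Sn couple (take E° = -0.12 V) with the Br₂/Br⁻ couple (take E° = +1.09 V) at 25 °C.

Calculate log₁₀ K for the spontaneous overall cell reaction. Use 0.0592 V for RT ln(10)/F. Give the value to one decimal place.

Cathode: Br₂/Br⁻; anode: Sn²⁺/Sn. E°cell = +1.21 V, n = 2.
log K = nE°cell / 0.0592 = (2)(+1.21) / 0.0592 = 40.9.

40.9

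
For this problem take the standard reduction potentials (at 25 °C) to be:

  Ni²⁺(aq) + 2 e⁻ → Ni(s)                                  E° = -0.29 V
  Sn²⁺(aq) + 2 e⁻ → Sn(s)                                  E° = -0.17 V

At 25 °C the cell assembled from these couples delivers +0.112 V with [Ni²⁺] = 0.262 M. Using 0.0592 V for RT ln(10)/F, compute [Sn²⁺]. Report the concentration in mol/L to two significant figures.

0.14 M

Sn²⁺/Sn is the cathode, Ni²⁺/Ni the anode: E°cell = +0.12 V, n = 2.
Overall reaction: Sn²⁺(aq) + Ni(s) → Sn(s) + Ni²⁺(aq); Q = [Ni²⁺]^1/[Sn²⁺]^1.
From E = E° − (0.0592/n) log Q: log Q = (E° − E)·n/0.0592 = (+0.12 − (+0.112))·2/0.0592 = 0.2703.
So 1·log[Sn²⁺] = 1·log(0.262) − log Q = -0.5817 − (0.2703) = -0.8520; [Sn²⁺] = 10^(-0.8520) ≈ 0.14 M.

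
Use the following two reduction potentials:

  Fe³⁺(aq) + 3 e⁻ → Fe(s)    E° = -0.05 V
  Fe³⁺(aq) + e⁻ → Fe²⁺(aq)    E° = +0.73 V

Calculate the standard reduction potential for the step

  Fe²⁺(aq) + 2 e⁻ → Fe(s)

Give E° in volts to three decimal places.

-0.440 V

Sequential free energies add, so n₃E°₃ = n₁E°₁ + n₂E°₂.
With n₃ = 3, and the known step contributing 1×(+0.73) V, the unknown satisfies 2·E° = 3×(-0.05) − 1×(+0.73) = -0.880.
E° = -0.880 / 2 = -0.440 V.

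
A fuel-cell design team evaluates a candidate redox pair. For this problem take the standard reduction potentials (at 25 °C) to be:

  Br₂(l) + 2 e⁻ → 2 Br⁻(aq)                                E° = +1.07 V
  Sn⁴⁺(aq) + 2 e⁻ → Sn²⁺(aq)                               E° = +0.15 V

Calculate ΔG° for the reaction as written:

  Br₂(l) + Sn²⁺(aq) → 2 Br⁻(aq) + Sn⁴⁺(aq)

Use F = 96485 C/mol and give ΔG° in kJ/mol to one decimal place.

-177.5 kJ/mol

As written, Br₂/Br⁻ is reduced (cathode) and Sn⁴⁺/Sn²⁺ is oxidised (anode), so E°cell = (+1.07) − (+0.15) = +0.92 V.
Balancing electrons gives n = 2.
ΔG° = −nFE° = −(2)(96485)(+0.92) = -177,532 J = -177.5 kJ/mol.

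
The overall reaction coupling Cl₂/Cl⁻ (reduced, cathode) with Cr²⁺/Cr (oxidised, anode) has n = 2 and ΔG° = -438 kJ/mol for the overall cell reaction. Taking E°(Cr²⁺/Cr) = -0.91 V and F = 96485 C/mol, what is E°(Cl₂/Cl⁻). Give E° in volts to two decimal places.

E°cell = −ΔG°/(nF) = −(-438×10³)/((2)(96485)) = +2.270 V.
Since Cl₂/Cl⁻ is the cathode and Cr²⁺/Cr the anode, E°cell = E°(Cl₂/Cl⁻) − E°(Cr²⁺/Cr).
So E°(Cl₂/Cl⁻) = E°cell + E°(Cr²⁺/Cr) = +2.270 + (-0.91) = +1.36 V.

+1.36 V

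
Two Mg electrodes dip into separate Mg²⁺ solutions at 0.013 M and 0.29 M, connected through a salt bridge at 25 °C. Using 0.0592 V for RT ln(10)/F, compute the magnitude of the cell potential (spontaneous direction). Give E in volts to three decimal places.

For a concentration cell E°cell = 0. The 0.29 M side is the cathode (reduction is favoured where [Mg²⁺] is higher).
With n = 2, E = −(0.0592/2) log([Mg²⁺]ₐₙ/[Mg²⁺]꜀ₐₜ) = −(0.0592/2) log(0.013/0.29) = −(0.0592/2)(-1.348) = +0.040 V.

+0.040 V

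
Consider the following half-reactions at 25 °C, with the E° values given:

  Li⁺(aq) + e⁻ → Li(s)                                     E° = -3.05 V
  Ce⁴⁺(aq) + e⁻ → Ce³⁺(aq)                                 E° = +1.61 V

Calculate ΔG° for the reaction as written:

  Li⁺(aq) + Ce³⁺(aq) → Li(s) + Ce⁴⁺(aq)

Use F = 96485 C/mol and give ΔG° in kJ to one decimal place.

As written, Li⁺/Li is reduced (cathode) and Ce⁴⁺/Ce³⁺ is oxidised (anode), so E°cell = (-3.05) − (+1.61) = -4.66 V.
Balancing electrons gives n = 1.
ΔG° = −nFE° = −(1)(96485)(-4.66) = 449,620 J = +449.6 kJ.

+449.6 kJ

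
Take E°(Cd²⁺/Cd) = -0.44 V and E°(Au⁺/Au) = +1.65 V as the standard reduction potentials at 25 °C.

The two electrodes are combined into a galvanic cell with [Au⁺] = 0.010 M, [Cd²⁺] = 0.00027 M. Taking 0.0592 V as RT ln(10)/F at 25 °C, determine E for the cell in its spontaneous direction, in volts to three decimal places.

+2.077 V

Au⁺/Au is the cathode (higher E°), Cd²⁺/Cd the anode: E°cell = +1.65 − (-0.44) = +2.09 V, n = 2.
Overall: 2 Au⁺(aq) + Cd(s) → 2 Au(s) + Cd²⁺(aq)
Q = [Cd²⁺] / ([Au⁺]^2); log Q = 0.431.
E = E° − (0.0592/n) log Q = +2.09 − (0.0592/2)(0.431) = +2.077 V.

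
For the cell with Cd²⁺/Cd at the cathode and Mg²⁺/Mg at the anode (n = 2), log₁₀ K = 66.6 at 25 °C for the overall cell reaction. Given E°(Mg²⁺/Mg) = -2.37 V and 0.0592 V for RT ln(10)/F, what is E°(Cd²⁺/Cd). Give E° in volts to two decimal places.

E°cell = (0.0592/n)·log K = (0.0592/2)(66.6) = +1.971 V.
Since Cd²⁺/Cd is the cathode and Mg²⁺/Mg the anode, E°cell = E°(Cd²⁺/Cd) − E°(Mg²⁺/Mg).
So E°(Cd²⁺/Cd) = E°cell + E°(Mg²⁺/Mg) = +1.971 + (-2.37) = -0.40 V.

-0.40 V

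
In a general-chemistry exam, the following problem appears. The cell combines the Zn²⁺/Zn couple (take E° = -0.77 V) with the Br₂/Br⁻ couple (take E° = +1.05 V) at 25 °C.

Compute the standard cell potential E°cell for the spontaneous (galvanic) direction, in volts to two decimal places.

The Br₂/Br⁻ couple has the higher reduction potential, so it is the cathode; Zn²⁺/Zn is oxidised at the anode.
E°cell = E°(cathode) − E°(anode) = (+1.05) − (-0.77) = +1.82 V.

+1.82 V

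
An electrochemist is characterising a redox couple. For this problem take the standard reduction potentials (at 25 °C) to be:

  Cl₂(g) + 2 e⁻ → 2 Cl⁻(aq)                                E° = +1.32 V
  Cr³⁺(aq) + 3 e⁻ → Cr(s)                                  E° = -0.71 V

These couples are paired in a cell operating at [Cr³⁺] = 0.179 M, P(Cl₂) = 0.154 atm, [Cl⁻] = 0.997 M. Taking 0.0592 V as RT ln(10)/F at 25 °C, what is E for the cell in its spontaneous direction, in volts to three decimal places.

+2.021 V

Cl₂/Cl⁻ is the cathode (higher E°), Cr³⁺/Cr the anode: E°cell = +1.32 − (-0.71) = +2.03 V, n = 6.
Overall: 3 Cl₂(g) + 2 Cr(s) → 6 Cl⁻(aq) + 2 Cr³⁺(aq)
Q = [Cl⁻]^6·[Cr³⁺]^2 / (P(Cl₂)^3); log Q = 0.935.
E = E° − (0.0592/n) log Q = +2.03 − (0.0592/6)(0.935) = +2.021 V.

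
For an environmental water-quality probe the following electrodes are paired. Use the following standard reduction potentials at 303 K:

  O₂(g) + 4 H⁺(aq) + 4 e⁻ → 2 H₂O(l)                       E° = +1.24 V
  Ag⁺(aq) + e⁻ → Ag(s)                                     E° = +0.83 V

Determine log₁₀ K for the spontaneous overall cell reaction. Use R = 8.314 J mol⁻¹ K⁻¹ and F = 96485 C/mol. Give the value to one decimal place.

27.3

Cathode: O₂/H₂O; anode: Ag⁺/Ag. E°cell = (+1.24) − (+0.83) = +0.41 V, with n = 4.
ΔG° = −nFE° = −RT ln K, so ln K = nFE°/(RT) = (4)(96485)(+0.41) / ((8.314)(303)) = 62.813.
log₁₀ K = 62.813 / ln 10 = 27.3.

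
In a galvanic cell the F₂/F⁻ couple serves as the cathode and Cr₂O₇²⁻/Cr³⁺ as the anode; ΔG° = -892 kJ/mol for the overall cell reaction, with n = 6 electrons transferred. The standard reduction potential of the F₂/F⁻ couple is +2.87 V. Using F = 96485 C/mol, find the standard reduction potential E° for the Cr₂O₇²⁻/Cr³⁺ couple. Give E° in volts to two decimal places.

E°cell = −ΔG°/(nF) = −(-892×10³)/((6)(96485)) = +1.541 V.
Since F₂/F⁻ is the cathode and Cr₂O₇²⁻/Cr³⁺ the anode, E°cell = E°(F₂/F⁻) − E°(Cr₂O₇²⁻/Cr³⁺).
So E°(Cr₂O₇²⁻/Cr³⁺) = E°(F₂/F⁻) − E°cell = (+2.87) − (+1.541) = +1.33 V.

+1.33 V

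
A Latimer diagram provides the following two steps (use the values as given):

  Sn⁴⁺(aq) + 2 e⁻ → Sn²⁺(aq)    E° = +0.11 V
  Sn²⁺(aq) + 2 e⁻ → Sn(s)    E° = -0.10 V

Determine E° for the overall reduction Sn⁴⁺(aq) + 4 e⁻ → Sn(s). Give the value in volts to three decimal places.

Since ΔG° = −nFE° is additive over sequential reductions, n₃E°₃ = n₁E°₁ + n₂E°₂.
E°₃ = (2×+0.11 + 2×-0.10) / 4 = (+0.020) / 4 = +0.005 V.

+0.005 V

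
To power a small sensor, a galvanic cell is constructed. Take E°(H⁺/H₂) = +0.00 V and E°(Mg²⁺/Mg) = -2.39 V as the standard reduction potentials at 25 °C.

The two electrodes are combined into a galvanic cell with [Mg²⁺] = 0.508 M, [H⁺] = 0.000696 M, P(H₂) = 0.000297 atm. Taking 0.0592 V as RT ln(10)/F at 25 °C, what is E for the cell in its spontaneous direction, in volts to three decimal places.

+2.316 V

H⁺/H₂ is the cathode (higher E°), Mg²⁺/Mg the anode: E°cell = +0.00 − (-2.39) = +2.39 V, n = 2.
Overall: 2 H⁺(aq) + Mg(s) → H₂(g) + Mg²⁺(aq)
Q = P(H₂)·[Mg²⁺] / ([H⁺]^2); log Q = 2.493.
E = E° − (0.0592/n) log Q = +2.39 − (0.0592/2)(2.493) = +2.316 V.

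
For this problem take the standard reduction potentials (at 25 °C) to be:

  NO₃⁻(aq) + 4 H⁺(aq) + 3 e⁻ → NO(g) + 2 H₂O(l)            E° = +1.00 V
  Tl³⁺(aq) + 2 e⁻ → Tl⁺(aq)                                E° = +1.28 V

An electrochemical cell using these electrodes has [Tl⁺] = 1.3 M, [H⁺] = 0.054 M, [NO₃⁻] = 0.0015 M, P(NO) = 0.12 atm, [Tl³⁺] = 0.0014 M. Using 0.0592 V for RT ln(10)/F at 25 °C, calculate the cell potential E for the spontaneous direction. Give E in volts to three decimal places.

+0.330 V

Tl³⁺/Tl⁺ is the cathode (higher E°), NO₃⁻/NO the anode: E°cell = +1.28 − (+1.00) = +0.28 V, n = 6.
Overall: 3 Tl³⁺(aq) + 2 NO(g) + 4 H₂O(l) → 3 Tl⁺(aq) + 2 NO₃⁻(aq) + 8 H⁺(aq)
Q = [Tl⁺]^3·[NO₃⁻]^2·[H⁺]^8 / ([Tl³⁺]^3·P(NO)^2); log Q = -5.044.
E = E° − (0.0592/n) log Q = +0.28 − (0.0592/6)(-5.044) = +0.330 V.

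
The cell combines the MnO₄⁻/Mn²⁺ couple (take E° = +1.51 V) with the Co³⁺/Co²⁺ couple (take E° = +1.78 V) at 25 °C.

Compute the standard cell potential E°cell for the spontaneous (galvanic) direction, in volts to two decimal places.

+0.27 V

The Co³⁺/Co²⁺ couple has the higher reduction potential, so it is the cathode; MnO₄⁻/Mn²⁺ is oxidised at the anode.
E°cell = E°(cathode) − E°(anode) = (+1.78) − (+1.51) = +0.27 V.
Since E°cell > 0, the reaction is spontaneous under standard conditions.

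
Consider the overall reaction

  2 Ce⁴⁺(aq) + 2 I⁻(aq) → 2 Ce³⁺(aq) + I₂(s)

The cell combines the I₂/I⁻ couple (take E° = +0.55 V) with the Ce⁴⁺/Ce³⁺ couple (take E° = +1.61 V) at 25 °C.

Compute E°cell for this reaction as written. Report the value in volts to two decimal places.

+1.06 V

The Ce⁴⁺/Ce³⁺ couple has the higher reduction potential, so it is the cathode; I₂/I⁻ is oxidised at the anode.
E°cell = E°(cathode) − E°(anode) = (+1.61) − (+0.55) = +1.06 V.
Since E°cell > 0, the reaction is spontaneous under standard conditions.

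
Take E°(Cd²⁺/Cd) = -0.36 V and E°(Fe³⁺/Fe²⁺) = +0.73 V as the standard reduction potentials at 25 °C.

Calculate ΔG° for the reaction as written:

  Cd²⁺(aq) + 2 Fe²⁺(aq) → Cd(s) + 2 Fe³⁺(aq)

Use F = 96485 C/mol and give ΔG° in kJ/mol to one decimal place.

As written, Cd²⁺/Cd is reduced (cathode) and Fe³⁺/Fe²⁺ is oxidised (anode), so E°cell = (-0.36) − (+0.73) = -1.09 V.
Balancing electrons gives n = 2.
ΔG° = −nFE° = −(2)(96485)(-1.09) = 210,337 J = +210.3 kJ/mol.

+210.3 kJ/mol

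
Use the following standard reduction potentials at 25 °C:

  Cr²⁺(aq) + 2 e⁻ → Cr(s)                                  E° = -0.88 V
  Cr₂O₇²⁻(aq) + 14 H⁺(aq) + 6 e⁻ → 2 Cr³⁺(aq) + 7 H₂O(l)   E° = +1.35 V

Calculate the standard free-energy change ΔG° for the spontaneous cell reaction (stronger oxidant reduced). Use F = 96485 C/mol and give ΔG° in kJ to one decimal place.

Cr₂O₇²⁻/Cr³⁺ (E° = +1.35 V) is the cathode; Cr²⁺/Cr (E° = -0.88 V) is the anode, so E°cell = +2.23 V.
Balancing electrons gives n = 6 (lcm of 6 and 2).
ΔG° = −nFE° = −(6)(96485)(+2.23) = -1,290,969 J = -1291.0 kJ.

-1291.0 kJ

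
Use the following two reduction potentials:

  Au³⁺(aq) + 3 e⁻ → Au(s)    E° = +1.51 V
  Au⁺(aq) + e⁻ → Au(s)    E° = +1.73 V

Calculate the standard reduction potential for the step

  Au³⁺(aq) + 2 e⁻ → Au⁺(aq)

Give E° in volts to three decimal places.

Sequential free energies add, so n₃E°₃ = n₁E°₁ + n₂E°₂.
With n₃ = 3, and the known step contributing 1×(+1.73) V, the unknown satisfies 2·E° = 3×(+1.51) − 1×(+1.73) = +2.800.
E° = +2.800 / 2 = +1.400 V.

+1.400 V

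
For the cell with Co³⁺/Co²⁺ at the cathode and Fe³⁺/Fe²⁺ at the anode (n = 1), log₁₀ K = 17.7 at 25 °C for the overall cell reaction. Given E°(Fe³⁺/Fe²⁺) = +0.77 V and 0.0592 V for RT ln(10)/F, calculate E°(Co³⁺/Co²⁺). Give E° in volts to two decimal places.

+1.82 V

E°cell = (0.0592/n)·log K = (0.0592/1)(17.7) = +1.048 V.
Since Co³⁺/Co²⁺ is the cathode and Fe³⁺/Fe²⁺ the anode, E°cell = E°(Co³⁺/Co²⁺) − E°(Fe³⁺/Fe²⁺).
So E°(Co³⁺/Co²⁺) = E°cell + E°(Fe³⁺/Fe²⁺) = +1.048 + (+0.77) = +1.82 V.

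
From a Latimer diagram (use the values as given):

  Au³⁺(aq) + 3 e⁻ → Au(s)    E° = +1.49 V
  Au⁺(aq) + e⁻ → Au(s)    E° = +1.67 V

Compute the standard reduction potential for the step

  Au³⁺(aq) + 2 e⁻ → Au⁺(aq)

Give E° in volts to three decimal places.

+1.400 V

Sequential free energies add, so n₃E°₃ = n₁E°₁ + n₂E°₂.
With n₃ = 3, and the known step contributing 1×(+1.67) V, the unknown satisfies 2·E° = 3×(+1.49) − 1×(+1.67) = +2.800.
E° = +2.800 / 2 = +1.400 V.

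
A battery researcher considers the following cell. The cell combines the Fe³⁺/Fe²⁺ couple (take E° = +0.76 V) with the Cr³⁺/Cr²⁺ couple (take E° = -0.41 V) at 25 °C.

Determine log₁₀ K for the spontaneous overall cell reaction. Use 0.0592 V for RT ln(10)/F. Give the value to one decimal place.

19.8

Cathode: Fe³⁺/Fe²⁺; anode: Cr³⁺/Cr²⁺. E°cell = +1.17 V, n = 1.
log K = nE°cell / 0.0592 = (1)(+1.17) / 0.0592 = 19.8.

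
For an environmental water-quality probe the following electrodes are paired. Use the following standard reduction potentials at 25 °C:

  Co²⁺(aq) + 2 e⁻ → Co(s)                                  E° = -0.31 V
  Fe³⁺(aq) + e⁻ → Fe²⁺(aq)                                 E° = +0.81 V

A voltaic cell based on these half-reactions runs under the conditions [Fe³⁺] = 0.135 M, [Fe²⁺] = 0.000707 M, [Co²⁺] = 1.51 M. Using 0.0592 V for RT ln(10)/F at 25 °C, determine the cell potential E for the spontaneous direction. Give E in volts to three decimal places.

Fe³⁺/Fe²⁺ is the cathode (higher E°), Co²⁺/Co the anode: E°cell = +0.81 − (-0.31) = +1.12 V, n = 2.
Overall: 2 Fe³⁺(aq) + Co(s) → 2 Fe²⁺(aq) + Co²⁺(aq)
Q = [Fe²⁺]^2·[Co²⁺] / ([Fe³⁺]^2); log Q = -4.383.
E = E° − (0.0592/n) log Q = +1.12 − (0.0592/2)(-4.383) = +1.250 V.

+1.250 V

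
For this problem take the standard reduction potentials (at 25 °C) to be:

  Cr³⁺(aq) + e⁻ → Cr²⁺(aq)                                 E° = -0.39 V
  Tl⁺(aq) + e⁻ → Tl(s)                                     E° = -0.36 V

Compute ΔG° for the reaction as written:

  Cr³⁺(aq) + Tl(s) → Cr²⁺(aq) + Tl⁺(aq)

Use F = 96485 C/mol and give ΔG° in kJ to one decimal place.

+2.9 kJ

As written, Cr³⁺/Cr²⁺ is reduced (cathode) and Tl⁺/Tl is oxidised (anode), so E°cell = (-0.39) − (-0.36) = -0.03 V.
Balancing electrons gives n = 1.
ΔG° = −nFE° = −(1)(96485)(-0.03) = 2,895 J = +2.9 kJ.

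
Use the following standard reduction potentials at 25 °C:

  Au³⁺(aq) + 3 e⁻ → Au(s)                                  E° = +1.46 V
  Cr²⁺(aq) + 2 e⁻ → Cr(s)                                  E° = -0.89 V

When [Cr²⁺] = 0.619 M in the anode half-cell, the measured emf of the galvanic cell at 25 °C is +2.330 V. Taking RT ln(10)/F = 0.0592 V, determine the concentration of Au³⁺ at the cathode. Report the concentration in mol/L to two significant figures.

0.047 M

Au³⁺/Au is the cathode, Cr²⁺/Cr the anode: E°cell = +2.35 V, n = 6.
Overall reaction: 2 Au³⁺(aq) + 3 Cr(s) → 2 Au(s) + 3 Cr²⁺(aq); Q = [Cr²⁺]^3/[Au³⁺]^2.
From E = E° − (0.0592/n) log Q: log Q = (E° − E)·n/0.0592 = (+2.35 − (+2.330))·6/0.0592 = 2.0270.
So 2·log[Au³⁺] = 3·log(0.619) − log Q = -0.6249 − (2.0270) = -2.6519; log[Au³⁺] = -2.6519 / 2 = -1.3259; [Au³⁺] = 10^(-1.3259) ≈ 0.047 M.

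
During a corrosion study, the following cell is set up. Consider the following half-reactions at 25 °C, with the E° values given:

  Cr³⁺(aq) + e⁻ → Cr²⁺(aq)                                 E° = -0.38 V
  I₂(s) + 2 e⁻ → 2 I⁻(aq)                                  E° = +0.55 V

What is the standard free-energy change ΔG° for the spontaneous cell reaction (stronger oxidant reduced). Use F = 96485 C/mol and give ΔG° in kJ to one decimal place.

-179.5 kJ

I₂/I⁻ (E° = +0.55 V) is the cathode; Cr³⁺/Cr²⁺ (E° = -0.38 V) is the anode, so E°cell = +0.93 V.
Balancing electrons gives n = 2 (lcm of 2 and 1).
ΔG° = −nFE° = −(2)(96485)(+0.93) = -179,462 J = -179.5 kJ.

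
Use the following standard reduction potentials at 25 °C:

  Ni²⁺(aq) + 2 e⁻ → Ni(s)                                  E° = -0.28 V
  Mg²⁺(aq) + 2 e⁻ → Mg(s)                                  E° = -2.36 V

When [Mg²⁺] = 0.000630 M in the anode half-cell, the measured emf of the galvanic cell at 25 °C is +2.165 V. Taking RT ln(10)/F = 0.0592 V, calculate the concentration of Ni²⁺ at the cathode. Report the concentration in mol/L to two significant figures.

Ni²⁺/Ni is the cathode, Mg²⁺/Mg the anode: E°cell = +2.08 V, n = 2.
Overall reaction: Ni²⁺(aq) + Mg(s) → Ni(s) + Mg²⁺(aq); Q = [Mg²⁺]^1/[Ni²⁺]^1.
From E = E° − (0.0592/n) log Q: log Q = (E° − E)·n/0.0592 = (+2.08 − (+2.165))·2/0.0592 = -2.8716.
So 1·log[Ni²⁺] = 1·log(0.00063) − log Q = -3.2007 − (-2.8716) = -0.3291; [Ni²⁺] = 10^(-0.3291) ≈ 0.47 M.

0.47 M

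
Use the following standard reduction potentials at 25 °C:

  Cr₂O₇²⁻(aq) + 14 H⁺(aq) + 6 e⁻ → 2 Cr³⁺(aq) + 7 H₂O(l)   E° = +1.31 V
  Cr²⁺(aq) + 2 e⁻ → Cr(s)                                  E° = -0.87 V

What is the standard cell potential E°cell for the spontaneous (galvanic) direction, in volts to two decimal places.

+2.18 V

The Cr₂O₇²⁻/Cr³⁺ couple has the higher reduction potential, so it is the cathode; Cr²⁺/Cr is oxidised at the anode.
E°cell = E°(cathode) − E°(anode) = (+1.31) − (-0.87) = +2.18 V.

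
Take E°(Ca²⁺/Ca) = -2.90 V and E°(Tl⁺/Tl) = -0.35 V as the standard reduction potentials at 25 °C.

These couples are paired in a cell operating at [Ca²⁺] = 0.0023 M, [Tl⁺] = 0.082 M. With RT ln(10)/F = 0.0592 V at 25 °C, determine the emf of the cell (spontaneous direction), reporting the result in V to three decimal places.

Tl⁺/Tl is the cathode (higher E°), Ca²⁺/Ca the anode: E°cell = -0.35 − (-2.90) = +2.55 V, n = 2.
Overall: 2 Tl⁺(aq) + Ca(s) → 2 Tl(s) + Ca²⁺(aq)
Q = [Ca²⁺] / ([Tl⁺]^2); log Q = -0.466.
E = E° − (0.0592/n) log Q = +2.55 − (0.0592/2)(-0.466) = +2.564 V.

+2.564 V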